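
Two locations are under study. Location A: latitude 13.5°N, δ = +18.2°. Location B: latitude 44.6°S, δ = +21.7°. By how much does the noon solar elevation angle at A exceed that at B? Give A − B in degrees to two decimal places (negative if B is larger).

A: 90° − |13.5 − (18.2)| = 85.30°.
B: 90° − |-44.6 − (21.7)| = 23.70°.
A − B = 85.30 − 23.70 = 61.60°.

+61.60°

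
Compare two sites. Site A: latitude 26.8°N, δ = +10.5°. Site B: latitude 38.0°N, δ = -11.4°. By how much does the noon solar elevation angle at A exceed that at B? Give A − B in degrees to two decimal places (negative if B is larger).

+33.10°

A: 90° − |26.8 − (10.5)| = 73.70°.
B: 90° − |38.0 − (-11.4)| = 40.60°.
A − B = 73.70 − 40.60 = 33.10°.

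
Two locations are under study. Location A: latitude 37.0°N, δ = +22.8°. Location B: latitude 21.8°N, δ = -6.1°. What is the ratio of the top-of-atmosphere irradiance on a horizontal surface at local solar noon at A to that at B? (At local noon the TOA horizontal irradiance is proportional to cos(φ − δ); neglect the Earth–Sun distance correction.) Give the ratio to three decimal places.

A: cos θ_z = cos(37.0° − (22.8°)) = 0.9694.
B: cos θ_z = cos(21.8° − (-6.1°)) = 0.8838.
Ratio A/B = 0.9694 / 0.8838 = 1.0969.

1.097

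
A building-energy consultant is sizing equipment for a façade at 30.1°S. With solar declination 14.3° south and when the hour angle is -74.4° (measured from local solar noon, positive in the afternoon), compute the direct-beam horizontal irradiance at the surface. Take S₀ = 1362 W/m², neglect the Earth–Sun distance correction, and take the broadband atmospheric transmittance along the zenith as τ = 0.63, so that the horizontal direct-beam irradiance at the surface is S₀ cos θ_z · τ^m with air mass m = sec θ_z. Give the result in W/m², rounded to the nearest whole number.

With φ = -30.1°, δ = -14.3°, H = -74.40°: sin φ sin δ = 0.1239, cos φ cos δ cos H = 0.2254, so cos θ_z = 0.3493.
Air mass m = 1/cos θ_z = 1/0.3493 = 2.863; τ^m = 0.63^2.863 = 0.2664.
Surface direct beam = 1362 × 0.3493 × 0.2664 = 126.74 W/m².

127 W/m²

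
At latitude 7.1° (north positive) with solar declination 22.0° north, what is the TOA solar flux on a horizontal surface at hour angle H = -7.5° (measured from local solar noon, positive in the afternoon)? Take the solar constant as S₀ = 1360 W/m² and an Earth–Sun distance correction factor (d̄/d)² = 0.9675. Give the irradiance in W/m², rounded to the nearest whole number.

1261 W/m²

With φ = 7.1°, δ = 22.0°, H = -7.50°: sin φ sin δ = 0.0463, cos φ cos δ cos H = 0.9122, so cos θ_z = 0.9585.
Top-of-atmosphere irradiance = S₀ (d̄/d)² cos θ_z = 1360 × 0.9675 × 0.9585 = 1261.19 W/m².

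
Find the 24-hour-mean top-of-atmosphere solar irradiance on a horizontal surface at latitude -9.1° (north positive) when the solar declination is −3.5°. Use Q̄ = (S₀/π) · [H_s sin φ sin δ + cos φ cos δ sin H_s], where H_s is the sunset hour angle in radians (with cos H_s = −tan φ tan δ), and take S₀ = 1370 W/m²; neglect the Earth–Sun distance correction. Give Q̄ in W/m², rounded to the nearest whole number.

−tan φ tan δ = −(-0.1602)(-0.0612) = -0.0098; H_s = arccos(-0.0098) = 90.56°. In radians, H_s = 1.5806.
H_s sin φ sin δ = 1.5806 × -0.1582 × -0.0610 = 0.0153.
cos φ cos δ sin H_s = 0.9874 × 0.9981 × 1.0000 = 0.9855.
Q̄ = (1370/π) × (0.0153 + 0.9855) = 436.08 × 1.0008 = 436.43 W/m².

436 W/m²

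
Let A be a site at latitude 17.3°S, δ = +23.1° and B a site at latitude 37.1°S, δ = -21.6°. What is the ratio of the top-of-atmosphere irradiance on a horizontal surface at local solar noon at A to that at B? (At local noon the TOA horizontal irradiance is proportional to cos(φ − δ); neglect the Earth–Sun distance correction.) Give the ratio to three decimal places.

0.790

A: cos θ_z = cos(-17.3° − (23.1°)) = 0.7615.
B: cos θ_z = cos(-37.1° − (-21.6°)) = 0.9636.
Ratio A/B = 0.7615 / 0.9636 = 0.7903.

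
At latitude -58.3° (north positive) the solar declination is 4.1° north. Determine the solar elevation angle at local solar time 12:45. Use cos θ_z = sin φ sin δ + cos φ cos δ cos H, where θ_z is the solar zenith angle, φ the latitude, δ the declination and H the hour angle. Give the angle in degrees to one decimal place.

Hour angle H = 15° × (12.75 − 12) = 11.25°.
cos θ_z = sin(-58.3°) sin(4.1°) + cos(-58.3°) cos(4.1°) cos(11.25°) = -0.0608 + 0.5141 = 0.4533.
θ_z = arccos(0.4533) = 63.04°, so the elevation is 90° − 63.04° = 26.96°.

27.0°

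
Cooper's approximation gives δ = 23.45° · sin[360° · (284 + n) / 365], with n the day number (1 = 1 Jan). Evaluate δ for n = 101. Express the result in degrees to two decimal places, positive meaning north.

360 × (284 + 101) / 365 = 379.726°; sin(379.726°) = 0.3375.
δ = 23.45 × 0.3375 = 7.914° ≈ +7.91°.

+7.91°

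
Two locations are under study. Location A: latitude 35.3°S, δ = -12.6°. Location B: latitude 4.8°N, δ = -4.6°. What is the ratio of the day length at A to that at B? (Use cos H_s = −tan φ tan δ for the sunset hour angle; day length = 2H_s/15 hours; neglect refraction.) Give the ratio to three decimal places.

1.106

A: H_s = arccos(−tan -35.3° · tan -12.6°) = 99.11°, so 2H_s/15 = 13.2147 h.
B: H_s = arccos(−tan 4.8° · tan -4.6°) = 89.61°, so 2H_s/15 = 11.9480 h.
Ratio A/B = 13.2147 / 11.9480 = 1.1060.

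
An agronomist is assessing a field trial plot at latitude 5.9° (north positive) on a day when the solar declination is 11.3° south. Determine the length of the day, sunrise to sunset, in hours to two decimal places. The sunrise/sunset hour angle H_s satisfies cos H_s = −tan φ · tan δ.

11.84 hours

cos H_s = −tan(5.9°) · tan(-11.3°) = 0.0206, so H_s = arccos(0.0206) = 88.82°.
Day length = 2 H_s / 15° h⁻¹ = 177.64° / 15 = 11.843 h.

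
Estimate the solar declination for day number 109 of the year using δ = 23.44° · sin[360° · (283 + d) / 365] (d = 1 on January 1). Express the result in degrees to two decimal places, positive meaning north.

+10.51°

360 × (283 + 109) / 365 = 386.630°; sin(386.630°) = 0.4482.
δ = 23.44 × 0.4482 = 10.506° ≈ +10.51°.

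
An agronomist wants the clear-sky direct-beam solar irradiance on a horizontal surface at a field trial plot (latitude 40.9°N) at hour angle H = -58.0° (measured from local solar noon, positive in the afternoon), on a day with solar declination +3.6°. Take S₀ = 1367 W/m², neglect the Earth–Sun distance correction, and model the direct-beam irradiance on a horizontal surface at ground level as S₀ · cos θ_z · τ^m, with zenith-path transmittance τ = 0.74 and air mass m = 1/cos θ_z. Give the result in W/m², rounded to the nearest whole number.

304 W/m²

cos θ_z = sin φ sin δ + cos φ cos δ cos H = (0.6547)(0.0628) + (0.7559)(0.9980)(0.5299) = 0.4409.
Air mass m = 1/cos θ_z = 1/0.4409 = 2.268; τ^m = 0.74^2.268 = 0.5051.
Surface direct beam = 1367 × 0.4409 × 0.5051 = 304.43 W/m².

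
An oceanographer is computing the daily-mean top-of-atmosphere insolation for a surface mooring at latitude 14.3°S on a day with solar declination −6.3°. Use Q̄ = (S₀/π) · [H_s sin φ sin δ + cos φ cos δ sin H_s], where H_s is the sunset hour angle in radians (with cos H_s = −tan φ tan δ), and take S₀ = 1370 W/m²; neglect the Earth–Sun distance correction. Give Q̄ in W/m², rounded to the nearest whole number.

439 W/m²

−tan φ tan δ = −(-0.2549)(-0.1104) = -0.0281; H_s = arccos(-0.0281) = 91.61°. In radians, H_s = 1.5989.
H_s sin φ sin δ = 1.5989 × -0.2470 × -0.1097 = 0.0433.
cos φ cos δ sin H_s = 0.9690 × 0.9940 × 0.9996 = 0.9628.
Q̄ = (1370/π) × (0.0433 + 0.9628) = 436.08 × 1.0061 = 438.74 W/m².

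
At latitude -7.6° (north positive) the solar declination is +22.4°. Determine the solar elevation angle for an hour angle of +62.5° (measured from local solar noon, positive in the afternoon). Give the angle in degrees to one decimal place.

With φ = -7.6°, δ = 22.4°, H = 62.50°: sin φ sin δ = -0.0504, cos φ cos δ cos H = 0.4232, so cos θ_z = 0.3728.
θ_z = arccos(0.3728) = 68.11°, so the elevation is 90° − 68.11° = 21.89°.

21.9°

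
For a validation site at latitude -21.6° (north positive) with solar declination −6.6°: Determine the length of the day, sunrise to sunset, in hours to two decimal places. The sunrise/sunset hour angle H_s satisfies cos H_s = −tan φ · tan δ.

12.35 hours

The sunset hour angle satisfies cos H_s = −tan φ tan δ = -0.0458, giving H_s = 92.63°.
Day length = 2 H_s / 15° h⁻¹ = 185.26° / 15 = 12.351 h.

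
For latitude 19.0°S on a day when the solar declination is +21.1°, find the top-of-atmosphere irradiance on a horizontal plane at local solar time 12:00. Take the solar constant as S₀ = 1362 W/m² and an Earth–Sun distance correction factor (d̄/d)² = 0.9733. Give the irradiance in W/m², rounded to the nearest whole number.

Hour angle H = 15° × (12 − 12) = 0.00°.
cos θ_z = sin φ sin δ + cos φ cos δ cos H = (-0.3256)(0.3600) + (0.9455)(0.9330)(1.0000) = 0.7649.
Top-of-atmosphere irradiance = S₀ (d̄/d)² cos θ_z = 1362 × 0.9733 × 0.7649 = 1013.98 W/m².

1014 W/m²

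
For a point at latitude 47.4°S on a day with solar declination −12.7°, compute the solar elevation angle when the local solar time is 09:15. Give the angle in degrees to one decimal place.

Hour angle H = 15° × (9.25 − 12) = -41.25°.
With φ = -47.4°, δ = -12.7°, H = -41.25°: sin φ sin δ = 0.1618, cos φ cos δ cos H = 0.4965, so cos θ_z = 0.6583.
θ_z = arccos(0.6583) = 48.83°, so the elevation is 90° − 48.83° = 41.17°.

41.2°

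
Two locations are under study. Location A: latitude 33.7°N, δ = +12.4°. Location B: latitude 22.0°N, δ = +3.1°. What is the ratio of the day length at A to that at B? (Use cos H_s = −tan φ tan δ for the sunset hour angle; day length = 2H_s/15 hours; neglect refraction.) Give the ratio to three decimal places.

A: H_s = arccos(−tan 33.7° · tan 12.4°) = 98.43°, so 2H_s/15 = 13.1240 h.
B: H_s = arccos(−tan 22.0° · tan 3.1°) = 91.25°, so 2H_s/15 = 12.1667 h.
Ratio A/B = 13.1240 / 12.1667 = 1.0787.

1.079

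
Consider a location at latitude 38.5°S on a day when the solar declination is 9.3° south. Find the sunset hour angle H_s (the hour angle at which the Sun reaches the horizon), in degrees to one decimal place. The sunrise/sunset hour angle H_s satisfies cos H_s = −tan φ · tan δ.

97.5°

−tan φ tan δ = −(-0.7954)(-0.1638) = -0.1303; H_s = arccos(-0.1303) = 97.49°.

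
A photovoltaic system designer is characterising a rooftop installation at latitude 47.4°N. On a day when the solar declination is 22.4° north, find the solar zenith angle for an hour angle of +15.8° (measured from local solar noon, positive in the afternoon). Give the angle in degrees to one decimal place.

cos θ_z = sin(47.4°) sin(22.4°) + cos(47.4°) cos(22.4°) cos(15.80°) = 0.2805 + 0.6022 = 0.8827.
θ_z = arccos(0.8827) = 28.03°.

28.0°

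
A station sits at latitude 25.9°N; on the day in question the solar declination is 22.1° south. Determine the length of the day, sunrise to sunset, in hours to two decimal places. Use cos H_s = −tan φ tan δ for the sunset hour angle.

10.48 hours

cos H_s = −tan(25.9°) · tan(-22.1°) = 0.1972, so H_s = arccos(0.1972) = 78.63°.
Day length = 2 H_s / 15° h⁻¹ = 157.26° / 15 = 10.484 h.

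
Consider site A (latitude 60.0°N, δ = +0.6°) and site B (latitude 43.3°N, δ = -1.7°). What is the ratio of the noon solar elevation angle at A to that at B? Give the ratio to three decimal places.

0.680

A: 90° − |60.0 − (0.6)| = 30.60°.
B: 90° − |43.3 − (-1.7)| = 45.00°.
Ratio A/B = 30.6000 / 45.0000 = 0.6800.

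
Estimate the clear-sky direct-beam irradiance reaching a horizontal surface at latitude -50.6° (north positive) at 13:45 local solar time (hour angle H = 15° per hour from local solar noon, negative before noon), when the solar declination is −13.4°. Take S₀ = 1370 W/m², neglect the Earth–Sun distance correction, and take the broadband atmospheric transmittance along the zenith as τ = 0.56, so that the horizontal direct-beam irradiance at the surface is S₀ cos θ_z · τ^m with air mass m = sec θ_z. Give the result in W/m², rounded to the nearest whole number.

455 W/m²

Hour angle H = 15° × (13.75 − 12) = 26.25°.
With φ = -50.6°, δ = -13.4°, H = 26.25°: sin φ sin δ = 0.1791, cos φ cos δ cos H = 0.5538, so cos θ_z = 0.7329.
Air mass m = 1/cos θ_z = 1/0.7329 = 1.364; τ^m = 0.56^1.364 = 0.4534.
Surface direct beam = 1370 × 0.7329 × 0.4534 = 455.25 W/m².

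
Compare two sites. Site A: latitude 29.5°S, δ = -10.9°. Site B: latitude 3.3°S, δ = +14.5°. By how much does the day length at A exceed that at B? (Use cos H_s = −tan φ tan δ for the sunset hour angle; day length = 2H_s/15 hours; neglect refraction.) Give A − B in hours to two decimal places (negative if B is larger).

+0.95 h

A: H_s = arccos(−tan -29.5° · tan -10.9°) = 96.25°, so 2H_s/15 = 12.8333 h.
B: H_s = arccos(−tan -3.3° · tan 14.5°) = 89.15°, so 2H_s/15 = 11.8867 h.
A − B = 12.8333 − 11.8867 = 0.9466 h.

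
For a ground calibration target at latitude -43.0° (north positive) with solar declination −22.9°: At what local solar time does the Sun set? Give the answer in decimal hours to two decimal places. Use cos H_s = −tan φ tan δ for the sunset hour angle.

19.55 h

cos H_s = −tan(-43.0°) · tan(-22.9°) = -0.3939, so H_s = arccos(-0.3939) = 113.20°.
Sunset is at 12 + H_s/15 = 12 + 7.547 = 19.547 h local solar time.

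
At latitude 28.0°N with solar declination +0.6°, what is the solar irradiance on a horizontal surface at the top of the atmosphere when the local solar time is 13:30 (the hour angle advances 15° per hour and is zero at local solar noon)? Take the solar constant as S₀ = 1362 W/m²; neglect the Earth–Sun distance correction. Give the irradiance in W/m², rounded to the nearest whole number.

1118 W/m²

Hour angle H = 15° × (13.5 − 12) = 22.50°.
cos θ_z = sin(28.0°) sin(0.6°) + cos(28.0°) cos(0.6°) cos(22.50°) = 0.0049 + 0.8157 = 0.8206.
Top-of-atmosphere irradiance = S₀ cos θ_z = 1362 × 0.8206 = 1117.66 W/m².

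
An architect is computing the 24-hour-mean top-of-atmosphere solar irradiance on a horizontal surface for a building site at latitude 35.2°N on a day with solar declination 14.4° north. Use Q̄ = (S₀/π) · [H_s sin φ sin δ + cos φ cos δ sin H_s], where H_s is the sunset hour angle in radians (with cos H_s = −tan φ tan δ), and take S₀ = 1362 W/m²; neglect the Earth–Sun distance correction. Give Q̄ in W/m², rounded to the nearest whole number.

The sunset hour angle satisfies cos H_s = −tan φ tan δ = -0.1811, giving H_s = 100.43°. In radians, H_s = 1.7528.
H_s sin φ sin δ = 1.7528 × 0.5764 × 0.2487 = 0.2513.
cos φ cos δ sin H_s = 0.8171 × 0.9686 × 0.9835 = 0.7784.
Q̄ = (1362/π) × (0.2513 + 0.7784) = 433.54 × 1.0297 = 446.42 W/m².

446 W/m²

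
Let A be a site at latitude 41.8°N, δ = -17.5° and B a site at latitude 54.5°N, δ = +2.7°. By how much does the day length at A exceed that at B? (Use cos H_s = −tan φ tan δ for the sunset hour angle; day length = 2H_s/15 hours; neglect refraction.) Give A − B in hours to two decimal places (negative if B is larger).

A: H_s = arccos(−tan 41.8° · tan -17.5°) = 73.63°, so 2H_s/15 = 9.8173 h.
B: H_s = arccos(−tan 54.5° · tan 2.7°) = 93.79°, so 2H_s/15 = 12.5053 h.
A − B = 9.8173 − 12.5053 = -2.6880 h.

-2.69 h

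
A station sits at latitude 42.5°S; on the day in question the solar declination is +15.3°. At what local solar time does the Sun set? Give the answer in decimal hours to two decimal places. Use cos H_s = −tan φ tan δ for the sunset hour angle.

cos H_s = −tan(-42.5°) · tan(15.3°) = 0.2507, so H_s = arccos(0.2507) = 75.48°.
Sunset is at 12 + H_s/15 = 12 + 5.032 = 17.032 h local solar time.

17.03 h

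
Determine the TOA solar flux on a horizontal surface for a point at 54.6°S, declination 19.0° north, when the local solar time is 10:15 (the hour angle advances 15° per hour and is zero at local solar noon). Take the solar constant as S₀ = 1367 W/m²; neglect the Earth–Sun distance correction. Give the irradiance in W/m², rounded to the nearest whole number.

Hour angle H = 15° × (10.25 − 12) = -26.25°.
With φ = -54.6°, δ = 19.0°, H = -26.25°: sin φ sin δ = -0.2654, cos φ cos δ cos H = 0.4912, so cos θ_z = 0.2258.
Top-of-atmosphere irradiance = S₀ cos θ_z = 1367 × 0.2258 = 308.67 W/m².

309 W/m²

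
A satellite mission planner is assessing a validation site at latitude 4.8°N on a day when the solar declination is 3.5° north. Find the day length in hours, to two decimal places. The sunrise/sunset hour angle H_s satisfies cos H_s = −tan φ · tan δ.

cos H_s = −tan(4.8°) · tan(3.5°) = -0.0051, so H_s = arccos(-0.0051) = 90.29°.
Day length = 2 H_s / 15° h⁻¹ = 180.58° / 15 = 12.039 h.

12.04 hours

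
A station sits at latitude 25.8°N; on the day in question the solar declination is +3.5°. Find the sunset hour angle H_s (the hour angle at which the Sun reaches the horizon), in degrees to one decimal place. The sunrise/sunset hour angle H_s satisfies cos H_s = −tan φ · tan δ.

The sunset hour angle satisfies cos H_s = −tan φ tan δ = -0.0296, giving H_s = 91.70°.

91.7°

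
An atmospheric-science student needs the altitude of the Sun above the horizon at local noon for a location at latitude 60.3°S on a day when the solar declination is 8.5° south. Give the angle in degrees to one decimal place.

At local solar noon the hour angle is zero, so the elevation is 90° − |φ − δ| = 90° − |-60.3° − (-8.5°)| = 90° − 51.8° = 38.2°.

38.2°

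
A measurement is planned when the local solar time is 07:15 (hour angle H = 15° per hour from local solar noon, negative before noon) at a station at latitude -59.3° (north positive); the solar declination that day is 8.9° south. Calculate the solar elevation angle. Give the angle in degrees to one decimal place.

Hour angle H = 15° × (7.25 − 12) = -71.25°.
With φ = -59.3°, δ = -8.9°, H = -71.25°: sin φ sin δ = 0.1330, cos φ cos δ cos H = 0.1621, so cos θ_z = 0.2951.
θ_z = arccos(0.2951) = 72.84°, so the elevation is 90° − 72.84° = 17.16°.

17.2°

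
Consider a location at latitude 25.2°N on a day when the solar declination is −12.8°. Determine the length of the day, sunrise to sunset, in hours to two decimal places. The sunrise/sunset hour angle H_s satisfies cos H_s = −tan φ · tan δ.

11.18 hours

−tan φ tan δ = −(0.4706)(-0.2272) = 0.1069; H_s = arccos(0.1069) = 83.86°.
Day length = 2 H_s / 15° h⁻¹ = 167.72° / 15 = 11.181 h.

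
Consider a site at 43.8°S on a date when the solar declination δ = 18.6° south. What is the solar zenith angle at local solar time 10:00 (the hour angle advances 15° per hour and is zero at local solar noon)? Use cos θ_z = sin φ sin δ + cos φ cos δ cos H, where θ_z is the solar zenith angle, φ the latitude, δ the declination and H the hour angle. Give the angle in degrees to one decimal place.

Hour angle H = 15° × (10 − 12) = -30.00°.
With φ = -43.8°, δ = -18.6°, H = -30.00°: sin φ sin δ = 0.2208, cos φ cos δ cos H = 0.5924, so cos θ_z = 0.8132.
θ_z = arccos(0.8132) = 35.59°.

35.6°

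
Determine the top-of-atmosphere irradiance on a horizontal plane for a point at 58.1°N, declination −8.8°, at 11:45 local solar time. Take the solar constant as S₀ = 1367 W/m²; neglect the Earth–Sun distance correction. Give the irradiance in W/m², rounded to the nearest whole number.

535 W/m²

Hour angle H = 15° × (11.75 − 12) = -3.75°.
cos θ_z = sin(58.1°) sin(-8.8°) + cos(58.1°) cos(-8.8°) cos(-3.75°) = -0.1299 + 0.5211 = 0.3912.
Top-of-atmosphere irradiance = S₀ cos θ_z = 1367 × 0.3912 = 534.77 W/m².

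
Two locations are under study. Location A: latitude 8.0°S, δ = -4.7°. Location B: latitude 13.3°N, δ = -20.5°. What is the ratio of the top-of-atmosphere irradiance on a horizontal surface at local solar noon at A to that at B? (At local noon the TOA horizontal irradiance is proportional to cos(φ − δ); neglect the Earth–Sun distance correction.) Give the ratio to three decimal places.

A: cos θ_z = cos(-8.0° − (-4.7°)) = 0.9983.
B: cos θ_z = cos(13.3° − (-20.5°)) = 0.8310.
Ratio A/B = 0.9983 / 0.8310 = 1.2013.

1.201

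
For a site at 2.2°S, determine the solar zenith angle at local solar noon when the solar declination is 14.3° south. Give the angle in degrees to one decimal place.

At local solar noon the hour angle is zero, so the zenith angle is |φ − δ| = |-2.2° − (-14.3°)| = 12.1°.

12.1°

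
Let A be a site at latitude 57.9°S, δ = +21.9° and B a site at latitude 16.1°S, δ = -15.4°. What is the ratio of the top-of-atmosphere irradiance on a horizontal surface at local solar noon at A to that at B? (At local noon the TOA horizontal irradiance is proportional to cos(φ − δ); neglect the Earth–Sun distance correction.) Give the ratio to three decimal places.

0.177

A: cos θ_z = cos(-57.9° − (21.9°)) = 0.1771.
B: cos θ_z = cos(-16.1° − (-15.4°)) = 0.9999.
Ratio A/B = 0.1771 / 0.9999 = 0.1771.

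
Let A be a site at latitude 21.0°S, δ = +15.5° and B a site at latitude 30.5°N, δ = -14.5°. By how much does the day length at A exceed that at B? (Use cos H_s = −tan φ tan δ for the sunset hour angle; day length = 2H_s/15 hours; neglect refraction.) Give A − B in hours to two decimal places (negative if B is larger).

A: H_s = arccos(−tan -21.0° · tan 15.5°) = 83.89°, so 2H_s/15 = 11.1853 h.
B: H_s = arccos(−tan 30.5° · tan -14.5°) = 81.24°, so 2H_s/15 = 10.8320 h.
A − B = 11.1853 − 10.8320 = 0.3533 h.

+0.35 h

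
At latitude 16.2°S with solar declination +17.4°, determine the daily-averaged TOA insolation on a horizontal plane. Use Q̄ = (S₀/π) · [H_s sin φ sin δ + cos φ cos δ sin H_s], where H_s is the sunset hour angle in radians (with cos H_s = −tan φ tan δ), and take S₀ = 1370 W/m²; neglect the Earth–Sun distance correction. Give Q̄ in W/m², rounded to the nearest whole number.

−tan φ tan δ = −(-0.2905)(0.3134) = 0.0910; H_s = arccos(0.0910) = 84.78°. In radians, H_s = 1.4797.
H_s sin φ sin δ = 1.4797 × -0.2790 × 0.2990 = -0.1234.
cos φ cos δ sin H_s = 0.9603 × 0.9542 × 0.9959 = 0.9126.
Q̄ = (1370/π) × (-0.1234 + 0.9126) = 436.08 × 0.7892 = 344.15 W/m².

344 W/m²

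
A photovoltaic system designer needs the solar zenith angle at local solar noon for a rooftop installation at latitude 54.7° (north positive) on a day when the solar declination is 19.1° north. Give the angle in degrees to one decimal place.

At local solar noon the hour angle is zero, so the zenith angle is |φ − δ| = |54.7° − (19.1°)| = 35.6°.

35.6°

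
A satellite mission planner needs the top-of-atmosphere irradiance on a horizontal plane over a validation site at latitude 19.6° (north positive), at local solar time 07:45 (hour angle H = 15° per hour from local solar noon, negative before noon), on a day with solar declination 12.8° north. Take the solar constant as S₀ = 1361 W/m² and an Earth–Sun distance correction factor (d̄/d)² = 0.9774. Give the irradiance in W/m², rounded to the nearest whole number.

Hour angle H = 15° × (7.75 − 12) = -63.75°.
cos θ_z = sin(19.6°) sin(12.8°) + cos(19.6°) cos(12.8°) cos(-63.75°) = 0.0743 + 0.4063 = 0.4806.
Top-of-atmosphere irradiance = S₀ (d̄/d)² cos θ_z = 1361 × 0.9774 × 0.4806 = 639.31 W/m².

639 W/m²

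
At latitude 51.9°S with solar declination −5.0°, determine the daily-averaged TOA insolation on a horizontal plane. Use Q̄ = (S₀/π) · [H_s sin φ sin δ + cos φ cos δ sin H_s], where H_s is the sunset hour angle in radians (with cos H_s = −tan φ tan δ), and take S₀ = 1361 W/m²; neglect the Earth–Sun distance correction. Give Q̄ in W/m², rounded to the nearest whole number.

cos H_s = −tan(-51.9°) · tan(-5.0°) = -0.1116, so H_s = arccos(-0.1116) = 96.41°. In radians, H_s = 1.6827.
H_s sin φ sin δ = 1.6827 × -0.7869 × -0.0872 = 0.1155.
cos φ cos δ sin H_s = 0.6170 × 0.9962 × 0.9937 = 0.6108.
Q̄ = (1361/π) × (0.1155 + 0.6108) = 433.22 × 0.7263 = 314.65 W/m².

315 W/m²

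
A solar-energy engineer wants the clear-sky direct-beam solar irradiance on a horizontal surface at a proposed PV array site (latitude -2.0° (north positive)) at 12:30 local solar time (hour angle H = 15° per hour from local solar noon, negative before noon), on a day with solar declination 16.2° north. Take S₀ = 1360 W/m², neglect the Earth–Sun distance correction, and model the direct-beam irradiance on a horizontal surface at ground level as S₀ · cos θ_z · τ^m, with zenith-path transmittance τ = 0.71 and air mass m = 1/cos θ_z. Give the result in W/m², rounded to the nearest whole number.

890 W/m²

Hour angle H = 15° × (12.5 − 12) = 7.50°.
cos θ_z = sin(-2.0°) sin(16.2°) + cos(-2.0°) cos(16.2°) cos(7.50°) = -0.0097 + 0.9515 = 0.9418.
Air mass m = 1/cos θ_z = 1/0.9418 = 1.062; τ^m = 0.71^1.062 = 0.6951.
Surface direct beam = 1360 × 0.9418 × 0.6951 = 890.32 W/m².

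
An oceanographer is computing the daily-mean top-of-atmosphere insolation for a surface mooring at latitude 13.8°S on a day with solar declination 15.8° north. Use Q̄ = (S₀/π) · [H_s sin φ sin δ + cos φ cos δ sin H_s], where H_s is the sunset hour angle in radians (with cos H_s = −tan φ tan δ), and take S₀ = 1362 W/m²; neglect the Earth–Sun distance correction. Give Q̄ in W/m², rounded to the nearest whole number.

362 W/m²

−tan φ tan δ = −(-0.2456)(0.2830) = 0.0695; H_s = arccos(0.0695) = 86.01°. In radians, H_s = 1.5012.
H_s sin φ sin δ = 1.5012 × -0.2385 × 0.2723 = -0.0975.
cos φ cos δ sin H_s = 0.9711 × 0.9622 × 0.9976 = 0.9321.
Q̄ = (1362/π) × (-0.0975 + 0.9321) = 433.54 × 0.8346 = 361.83 W/m².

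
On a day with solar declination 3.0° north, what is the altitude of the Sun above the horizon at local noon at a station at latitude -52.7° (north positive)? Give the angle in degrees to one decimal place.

34.3°

At local solar noon the hour angle is zero, so the elevation is 90° − |φ − δ| = 90° − |-52.7° − (3.0°)| = 90° − 55.7° = 34.3°.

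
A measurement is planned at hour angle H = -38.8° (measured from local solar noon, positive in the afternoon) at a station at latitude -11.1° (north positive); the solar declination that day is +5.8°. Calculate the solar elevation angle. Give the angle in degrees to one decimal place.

cos θ_z = sin(-11.1°) sin(5.8°) + cos(-11.1°) cos(5.8°) cos(-38.80°) = -0.0195 + 0.7608 = 0.7413.
θ_z = arccos(0.7413) = 42.16°, so the elevation is 90° − 42.16° = 47.84°.

47.8°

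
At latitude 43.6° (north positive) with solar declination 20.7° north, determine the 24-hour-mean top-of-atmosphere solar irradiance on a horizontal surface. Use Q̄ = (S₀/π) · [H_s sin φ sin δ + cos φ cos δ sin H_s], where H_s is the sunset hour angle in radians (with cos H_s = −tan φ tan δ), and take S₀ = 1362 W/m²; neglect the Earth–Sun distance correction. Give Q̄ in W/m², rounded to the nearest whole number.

479 W/m²

The sunset hour angle satisfies cos H_s = −tan φ tan δ = -0.3598, giving H_s = 111.09°. In radians, H_s = 1.9389.
H_s sin φ sin δ = 1.9389 × 0.6896 × 0.3535 = 0.4727.
cos φ cos δ sin H_s = 0.7242 × 0.9354 × 0.9330 = 0.6320.
Q̄ = (1362/π) × (0.4727 + 0.6320) = 433.54 × 1.1047 = 478.93 W/m².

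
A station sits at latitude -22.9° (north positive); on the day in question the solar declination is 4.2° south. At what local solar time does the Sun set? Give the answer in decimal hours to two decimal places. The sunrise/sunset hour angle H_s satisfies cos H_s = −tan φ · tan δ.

cos H_s = −tan(-22.9°) · tan(-4.2°) = -0.0310, so H_s = arccos(-0.0310) = 91.78°.
Sunset is at 12 + H_s/15 = 12 + 6.119 = 18.119 h local solar time.

18.12 h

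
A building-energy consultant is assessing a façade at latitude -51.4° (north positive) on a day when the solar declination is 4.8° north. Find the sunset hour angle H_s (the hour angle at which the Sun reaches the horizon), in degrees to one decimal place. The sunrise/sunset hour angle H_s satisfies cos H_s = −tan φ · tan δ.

84.0°

cos H_s = −tan(-51.4°) · tan(4.8°) = 0.1052, so H_s = arccos(0.1052) = 83.96°.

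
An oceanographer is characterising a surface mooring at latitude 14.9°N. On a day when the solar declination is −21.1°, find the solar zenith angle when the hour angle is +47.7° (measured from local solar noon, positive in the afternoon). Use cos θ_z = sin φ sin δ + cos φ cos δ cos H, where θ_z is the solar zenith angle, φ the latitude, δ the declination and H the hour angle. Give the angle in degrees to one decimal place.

cos θ_z = sin(14.9°) sin(-21.1°) + cos(14.9°) cos(-21.1°) cos(47.70°) = -0.0926 + 0.6068 = 0.5142.
θ_z = arccos(0.5142) = 59.06°.

59.1°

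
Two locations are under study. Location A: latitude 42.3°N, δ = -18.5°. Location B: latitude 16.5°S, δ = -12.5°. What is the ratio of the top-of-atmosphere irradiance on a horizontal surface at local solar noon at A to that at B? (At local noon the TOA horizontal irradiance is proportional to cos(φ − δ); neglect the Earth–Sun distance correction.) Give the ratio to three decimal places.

0.489

A: cos θ_z = cos(42.3° − (-18.5°)) = 0.4879.
B: cos θ_z = cos(-16.5° − (-12.5°)) = 0.9976.
Ratio A/B = 0.4879 / 0.9976 = 0.4891.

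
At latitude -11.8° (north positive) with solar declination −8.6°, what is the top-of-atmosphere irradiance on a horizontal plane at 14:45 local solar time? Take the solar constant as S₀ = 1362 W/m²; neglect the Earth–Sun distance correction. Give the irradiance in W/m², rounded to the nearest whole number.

1033 W/m²

Hour angle H = 15° × (14.75 − 12) = 41.25°.
cos θ_z = sin(-11.8°) sin(-8.6°) + cos(-11.8°) cos(-8.6°) cos(41.25°) = 0.0306 + 0.7277 = 0.7583.
Top-of-atmosphere irradiance = S₀ cos θ_z = 1362 × 0.7583 = 1032.80 W/m².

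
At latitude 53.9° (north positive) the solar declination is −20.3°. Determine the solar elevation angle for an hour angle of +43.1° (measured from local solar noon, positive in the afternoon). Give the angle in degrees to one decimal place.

7.1°

cos θ_z = sin φ sin δ + cos φ cos δ cos H = (0.8080)(-0.3469) + (0.5892)(0.9379)(0.7302) = 0.1232.
θ_z = arccos(0.1232) = 82.92°, so the elevation is 90° − 82.92° = 7.08°.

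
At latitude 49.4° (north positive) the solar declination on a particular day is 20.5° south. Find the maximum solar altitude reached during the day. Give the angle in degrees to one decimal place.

At local solar noon the hour angle is zero, so the elevation is 90° − |φ − δ| = 90° − |49.4° − (-20.5°)| = 90° − 69.9° = 20.1°.

20.1°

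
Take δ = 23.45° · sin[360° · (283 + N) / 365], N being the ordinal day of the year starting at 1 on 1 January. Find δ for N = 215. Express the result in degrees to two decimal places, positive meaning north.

+17.65°

360 × (283 + 215) / 365 = 491.178°; sin(491.178°) = 0.7527.
δ = 23.45 × 0.7527 = 17.651° ≈ +17.65°.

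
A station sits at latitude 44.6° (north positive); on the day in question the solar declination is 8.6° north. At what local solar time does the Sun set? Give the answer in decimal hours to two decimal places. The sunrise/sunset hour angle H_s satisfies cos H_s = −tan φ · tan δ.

cos H_s = −tan(44.6°) · tan(8.6°) = -0.1491, so H_s = arccos(-0.1491) = 98.57°.
Sunset is at 12 + H_s/15 = 12 + 6.571 = 18.571 h local solar time.

18.57 h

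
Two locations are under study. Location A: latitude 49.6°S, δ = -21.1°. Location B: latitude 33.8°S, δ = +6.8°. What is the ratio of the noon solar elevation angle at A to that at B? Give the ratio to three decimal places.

A: 90° − |-49.6 − (-21.1)| = 61.50°.
B: 90° − |-33.8 − (6.8)| = 49.40°.
Ratio A/B = 61.5000 / 49.4000 = 1.2449.

1.245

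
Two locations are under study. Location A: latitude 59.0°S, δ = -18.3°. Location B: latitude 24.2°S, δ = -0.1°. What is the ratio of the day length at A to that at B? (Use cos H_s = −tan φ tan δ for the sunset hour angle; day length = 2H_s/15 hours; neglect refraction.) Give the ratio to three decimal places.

1.370

A: H_s = arccos(−tan -59.0° · tan -18.3°) = 123.39°, so 2H_s/15 = 16.4520 h.
B: H_s = arccos(−tan -24.2° · tan -0.1°) = 90.04°, so 2H_s/15 = 12.0053 h.
Ratio A/B = 16.4520 / 12.0053 = 1.3704.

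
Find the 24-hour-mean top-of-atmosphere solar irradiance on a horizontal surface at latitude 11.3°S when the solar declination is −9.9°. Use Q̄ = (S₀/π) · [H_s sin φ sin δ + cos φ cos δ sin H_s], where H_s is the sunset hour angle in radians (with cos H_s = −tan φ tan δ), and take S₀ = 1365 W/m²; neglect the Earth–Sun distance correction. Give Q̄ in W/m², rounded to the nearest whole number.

cos H_s = −tan(-11.3°) · tan(-9.9°) = -0.0349, so H_s = arccos(-0.0349) = 92.00°. In radians, H_s = 1.6057.
H_s sin φ sin δ = 1.6057 × -0.1959 × -0.1719 = 0.0541.
cos φ cos δ sin H_s = 0.9806 × 0.9851 × 0.9994 = 0.9654.
Q̄ = (1365/π) × (0.0541 + 0.9654) = 434.49 × 1.0195 = 442.96 W/m².

443 W/m²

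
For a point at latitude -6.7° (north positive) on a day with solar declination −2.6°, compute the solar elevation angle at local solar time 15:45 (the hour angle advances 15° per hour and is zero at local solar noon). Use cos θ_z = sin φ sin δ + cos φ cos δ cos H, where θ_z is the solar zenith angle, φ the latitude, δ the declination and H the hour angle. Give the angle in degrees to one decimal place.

33.8°

Hour angle H = 15° × (15.75 − 12) = 56.25°.
cos θ_z = sin φ sin δ + cos φ cos δ cos H = (-0.1167)(-0.0454) + (0.9932)(0.9990)(0.5556) = 0.5566.
θ_z = arccos(0.5566) = 56.18°, so the elevation is 90° − 56.18° = 33.82°.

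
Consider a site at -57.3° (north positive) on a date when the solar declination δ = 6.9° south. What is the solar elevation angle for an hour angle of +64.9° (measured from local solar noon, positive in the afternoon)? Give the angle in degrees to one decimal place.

cos θ_z = sin(-57.3°) sin(-6.9°) + cos(-57.3°) cos(-6.9°) cos(64.90°) = 0.1011 + 0.2275 = 0.3286.
θ_z = arccos(0.3286) = 70.82°, so the elevation is 90° − 70.82° = 19.18°.

19.2°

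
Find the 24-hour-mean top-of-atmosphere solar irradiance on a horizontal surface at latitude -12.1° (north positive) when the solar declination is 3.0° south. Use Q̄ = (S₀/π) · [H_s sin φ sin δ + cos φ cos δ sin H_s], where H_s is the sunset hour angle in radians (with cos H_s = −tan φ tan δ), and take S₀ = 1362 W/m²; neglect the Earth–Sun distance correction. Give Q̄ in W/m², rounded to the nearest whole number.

431 W/m²

cos H_s = −tan(-12.1°) · tan(-3.0°) = -0.0112, so H_s = arccos(-0.0112) = 90.64°. In radians, H_s = 1.5820.
H_s sin φ sin δ = 1.5820 × -0.2096 × -0.0523 = 0.0173.
cos φ cos δ sin H_s = 0.9778 × 0.9986 × 0.9999 = 0.9763.
Q̄ = (1362/π) × (0.0173 + 0.9763) = 433.54 × 0.9936 = 430.77 W/m².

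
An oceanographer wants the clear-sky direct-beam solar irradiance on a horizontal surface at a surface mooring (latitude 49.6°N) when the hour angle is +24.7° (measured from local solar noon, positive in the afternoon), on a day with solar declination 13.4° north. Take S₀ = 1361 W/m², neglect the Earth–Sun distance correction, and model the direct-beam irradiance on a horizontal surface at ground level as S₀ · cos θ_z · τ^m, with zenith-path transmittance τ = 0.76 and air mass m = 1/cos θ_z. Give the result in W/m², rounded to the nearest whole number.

707 W/m²

cos θ_z = sin(49.6°) sin(13.4°) + cos(49.6°) cos(13.4°) cos(24.70°) = 0.1765 + 0.5728 = 0.7493.
Air mass m = 1/cos θ_z = 1/0.7493 = 1.335; τ^m = 0.76^1.335 = 0.6932.
Surface direct beam = 1361 × 0.7493 × 0.6932 = 706.92 W/m².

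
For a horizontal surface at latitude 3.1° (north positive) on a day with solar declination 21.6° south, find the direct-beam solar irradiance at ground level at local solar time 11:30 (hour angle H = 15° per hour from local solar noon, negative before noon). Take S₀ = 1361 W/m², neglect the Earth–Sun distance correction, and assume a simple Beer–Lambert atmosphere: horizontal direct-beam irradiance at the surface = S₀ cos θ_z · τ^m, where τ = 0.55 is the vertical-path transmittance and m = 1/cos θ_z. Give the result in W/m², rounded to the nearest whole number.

Hour angle H = 15° × (11.5 − 12) = -7.50°.
With φ = 3.1°, δ = -21.6°, H = -7.50°: sin φ sin δ = -0.0199, cos φ cos δ cos H = 0.9205, so cos θ_z = 0.9006.
Air mass m = 1/cos θ_z = 1/0.9006 = 1.110; τ^m = 0.55^1.110 = 0.5150.
Surface direct beam = 1361 × 0.9006 × 0.5150 = 631.24 W/m².

631 W/m²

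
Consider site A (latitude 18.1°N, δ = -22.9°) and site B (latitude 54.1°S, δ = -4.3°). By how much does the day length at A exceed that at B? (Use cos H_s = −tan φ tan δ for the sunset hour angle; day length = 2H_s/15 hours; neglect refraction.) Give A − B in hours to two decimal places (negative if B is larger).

-1.85 h

A: H_s = arccos(−tan 18.1° · tan -22.9°) = 82.06°, so 2H_s/15 = 10.9413 h.
B: H_s = arccos(−tan -54.1° · tan -4.3°) = 95.96°, so 2H_s/15 = 12.7947 h.
A − B = 10.9413 − 12.7947 = -1.8534 h.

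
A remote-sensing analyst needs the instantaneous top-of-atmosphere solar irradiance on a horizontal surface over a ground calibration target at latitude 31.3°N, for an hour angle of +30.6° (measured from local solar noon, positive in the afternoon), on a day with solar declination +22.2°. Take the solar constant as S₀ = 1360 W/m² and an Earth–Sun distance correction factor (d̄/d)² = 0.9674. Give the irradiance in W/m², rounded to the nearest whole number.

With φ = 31.3°, δ = 22.2°, H = 30.60°: sin φ sin δ = 0.1963, cos φ cos δ cos H = 0.6809, so cos θ_z = 0.8772.
Top-of-atmosphere irradiance = S₀ (d̄/d)² cos θ_z = 1360 × 0.9674 × 0.8772 = 1154.10 W/m².

1154 W/m²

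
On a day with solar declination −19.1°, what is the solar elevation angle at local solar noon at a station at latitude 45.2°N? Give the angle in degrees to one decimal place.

At local solar noon the hour angle is zero, so the elevation is 90° − |φ − δ| = 90° − |45.2° − (-19.1°)| = 90° − 64.3° = 25.7°.

25.7°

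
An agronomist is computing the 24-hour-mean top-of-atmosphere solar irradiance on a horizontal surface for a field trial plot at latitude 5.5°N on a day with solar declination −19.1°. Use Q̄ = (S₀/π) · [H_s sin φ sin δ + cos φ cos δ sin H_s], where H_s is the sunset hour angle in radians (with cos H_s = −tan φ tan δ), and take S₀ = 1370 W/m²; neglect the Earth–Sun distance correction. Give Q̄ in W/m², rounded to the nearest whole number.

The sunset hour angle satisfies cos H_s = −tan φ tan δ = 0.0333, giving H_s = 88.09°. In radians, H_s = 1.5375.
H_s sin φ sin δ = 1.5375 × 0.0958 × -0.3272 = -0.0482.
cos φ cos δ sin H_s = 0.9954 × 0.9449 × 0.9994 = 0.9400.
Q̄ = (1370/π) × (-0.0482 + 0.9400) = 436.08 × 0.8918 = 388.90 W/m².

389 W/m²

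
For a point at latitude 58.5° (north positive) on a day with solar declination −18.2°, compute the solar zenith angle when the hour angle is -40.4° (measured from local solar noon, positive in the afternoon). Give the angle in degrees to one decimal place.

83.6°

cos θ_z = sin(58.5°) sin(-18.2°) + cos(58.5°) cos(-18.2°) cos(-40.40°) = -0.2663 + 0.3780 = 0.1117.
θ_z = arccos(0.1117) = 83.59°.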